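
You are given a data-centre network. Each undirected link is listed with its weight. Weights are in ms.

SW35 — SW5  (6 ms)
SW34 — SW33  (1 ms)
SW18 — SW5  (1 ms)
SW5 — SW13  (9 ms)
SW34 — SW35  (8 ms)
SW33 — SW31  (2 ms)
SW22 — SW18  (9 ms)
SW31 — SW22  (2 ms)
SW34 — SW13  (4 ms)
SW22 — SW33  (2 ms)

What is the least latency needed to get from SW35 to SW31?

11 ms

Candidate routes:
SW35 → SW34 → SW33 → SW22 → SW31: 8+1+2+2 = 13
SW35 → SW34 → SW33 → SW31: 8+1+2 = 11
SW35 → SW5 → SW18 → SW22 → SW31: 6+1+9+2 = 18
The minimum is 11 ms via SW35 → SW34 → SW33 → SW31.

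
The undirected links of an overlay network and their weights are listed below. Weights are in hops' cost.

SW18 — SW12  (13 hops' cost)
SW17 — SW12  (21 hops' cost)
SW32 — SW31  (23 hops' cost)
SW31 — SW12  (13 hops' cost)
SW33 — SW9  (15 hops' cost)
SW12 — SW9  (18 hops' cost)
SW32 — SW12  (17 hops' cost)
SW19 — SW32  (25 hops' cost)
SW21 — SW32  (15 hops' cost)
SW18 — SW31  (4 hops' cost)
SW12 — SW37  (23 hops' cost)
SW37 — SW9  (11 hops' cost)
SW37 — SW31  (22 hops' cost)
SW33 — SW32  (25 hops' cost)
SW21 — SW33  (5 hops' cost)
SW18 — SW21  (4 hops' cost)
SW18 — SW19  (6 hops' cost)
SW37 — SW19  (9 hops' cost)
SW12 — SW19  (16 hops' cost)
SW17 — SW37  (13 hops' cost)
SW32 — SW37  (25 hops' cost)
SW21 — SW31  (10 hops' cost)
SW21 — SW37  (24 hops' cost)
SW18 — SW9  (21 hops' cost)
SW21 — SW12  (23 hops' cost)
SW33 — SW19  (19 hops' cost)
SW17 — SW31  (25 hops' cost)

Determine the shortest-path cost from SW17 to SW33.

Shortest distances from SW17:
SW17: 0
SW37: 13  (via SW17)
SW12: 21  (via SW17)
SW19: 22  (via SW37)
SW9: 24  (via SW37)
SW31: 25  (via SW17)
SW18: 28  (via SW19)
SW21: 32  (via SW18)
SW33: 37  (via SW21)
Shortest route: SW17–SW37–SW19–SW18–SW21–SW33 = 37 hops' cost.

37 hops' cost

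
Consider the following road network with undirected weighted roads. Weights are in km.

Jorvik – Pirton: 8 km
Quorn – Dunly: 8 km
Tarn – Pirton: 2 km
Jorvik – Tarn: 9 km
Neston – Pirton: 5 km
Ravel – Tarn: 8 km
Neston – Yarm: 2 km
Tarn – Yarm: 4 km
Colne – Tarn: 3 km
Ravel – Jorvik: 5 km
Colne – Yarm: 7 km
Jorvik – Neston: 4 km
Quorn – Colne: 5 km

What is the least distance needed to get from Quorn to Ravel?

16 km

Enumerating some paths:
Quorn–Colne–Tarn–Ravel: 5+3+8 = 16
Quorn–Colne–Tarn–Jorvik–Ravel: 5+3+9+5 = 22
The minimum is 16 km via Quorn–Colne–Tarn–Ravel.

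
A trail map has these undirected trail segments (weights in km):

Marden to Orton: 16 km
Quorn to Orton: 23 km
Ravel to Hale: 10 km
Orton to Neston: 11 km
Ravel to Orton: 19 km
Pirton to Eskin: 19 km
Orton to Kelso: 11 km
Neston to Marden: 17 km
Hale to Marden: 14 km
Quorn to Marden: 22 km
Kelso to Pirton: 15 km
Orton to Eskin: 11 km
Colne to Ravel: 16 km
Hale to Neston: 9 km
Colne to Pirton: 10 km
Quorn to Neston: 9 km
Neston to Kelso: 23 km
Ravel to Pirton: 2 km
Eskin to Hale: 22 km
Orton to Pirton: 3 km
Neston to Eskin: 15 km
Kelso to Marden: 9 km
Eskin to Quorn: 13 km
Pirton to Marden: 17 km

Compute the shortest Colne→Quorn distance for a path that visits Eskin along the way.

37 km

Shortest Colne→Eskin: Colne → Pirton → Orton → Eskin = 24
Best Eskin to Quorn: Eskin → Quorn costing 13
Total via Eskin: 24 + 13 = 37 km.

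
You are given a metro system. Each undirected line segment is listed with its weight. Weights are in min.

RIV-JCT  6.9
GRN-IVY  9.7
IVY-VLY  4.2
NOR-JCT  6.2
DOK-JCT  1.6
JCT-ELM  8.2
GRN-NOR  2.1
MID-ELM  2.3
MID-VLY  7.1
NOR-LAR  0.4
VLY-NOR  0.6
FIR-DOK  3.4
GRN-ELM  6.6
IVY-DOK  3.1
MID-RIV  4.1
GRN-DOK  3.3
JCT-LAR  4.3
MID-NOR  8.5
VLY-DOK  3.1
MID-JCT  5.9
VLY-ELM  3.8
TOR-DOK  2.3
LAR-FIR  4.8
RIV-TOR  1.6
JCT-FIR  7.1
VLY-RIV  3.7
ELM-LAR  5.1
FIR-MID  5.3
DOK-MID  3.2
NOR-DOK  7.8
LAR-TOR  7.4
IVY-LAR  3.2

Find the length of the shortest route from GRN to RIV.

Candidate routes:
GRN → DOK → VLY → RIV: 3.3+3.1+3.7 = 10.1
GRN → NOR → VLY → DOK → TOR → RIV: 2.1+0.6+3.1+2.3+1.6 = 9.7
GRN → DOK → TOR → RIV: 3.3+2.3+1.6 = 7.2
GRN → NOR → VLY → RIV: 2.1+0.6+3.7 = 6.4
The minimum is 6.4 min via GRN → NOR → VLY → RIV.

6.4 min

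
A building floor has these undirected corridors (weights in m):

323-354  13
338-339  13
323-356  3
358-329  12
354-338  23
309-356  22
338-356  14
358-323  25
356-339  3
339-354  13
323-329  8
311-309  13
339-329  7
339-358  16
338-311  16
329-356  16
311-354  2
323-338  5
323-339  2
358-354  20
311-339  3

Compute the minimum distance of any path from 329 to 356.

10 m

Compare a few routes:
329–339–356: 7+3 = 10
329–339–323–356: 7+2+3 = 12
329–323–339–356: 8+2+3 = 13
329–323–356: 8+3 = 11
Cheapest is 329–339–356 at 10 m.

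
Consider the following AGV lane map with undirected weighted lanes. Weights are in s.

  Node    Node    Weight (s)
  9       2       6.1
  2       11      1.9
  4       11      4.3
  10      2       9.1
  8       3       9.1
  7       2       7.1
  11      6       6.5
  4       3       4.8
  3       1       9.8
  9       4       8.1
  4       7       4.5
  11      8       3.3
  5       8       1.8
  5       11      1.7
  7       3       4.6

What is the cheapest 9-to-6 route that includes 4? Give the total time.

Shortest 9→4: 9 → 4 = 8.1
Shortest 4→6: 4 → 11 → 6 = 10.8
Total via 4: 8.1 + 10.8 = 18.9 s.

18.9 s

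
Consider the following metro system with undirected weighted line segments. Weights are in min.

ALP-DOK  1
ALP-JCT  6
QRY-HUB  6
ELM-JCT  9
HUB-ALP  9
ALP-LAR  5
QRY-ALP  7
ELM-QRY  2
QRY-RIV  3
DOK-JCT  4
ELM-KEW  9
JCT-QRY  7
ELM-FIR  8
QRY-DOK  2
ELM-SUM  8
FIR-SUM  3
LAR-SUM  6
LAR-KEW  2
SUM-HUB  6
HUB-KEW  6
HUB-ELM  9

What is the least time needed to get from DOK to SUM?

12 min

Running Dijkstra from DOK:
DOK: 0
ALP: 1  (via DOK)
QRY: 2  (via DOK)
JCT: 4  (via DOK)
ELM: 4  (via QRY)
RIV: 5  (via QRY)
LAR: 6  (via ALP)
HUB: 8  (via QRY)
KEW: 8  (via LAR)
SUM: 12  (via ELM)
Shortest route: DOK → QRY → ELM → SUM = 12 min.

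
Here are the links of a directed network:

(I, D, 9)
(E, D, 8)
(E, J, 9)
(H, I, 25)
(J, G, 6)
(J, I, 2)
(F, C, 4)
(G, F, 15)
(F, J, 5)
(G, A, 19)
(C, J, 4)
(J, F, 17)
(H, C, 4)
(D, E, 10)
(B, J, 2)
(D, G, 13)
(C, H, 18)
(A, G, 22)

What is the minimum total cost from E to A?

Settle nodes by increasing distance from E:
E: 0
D: 8  (via E)
J: 9  (via E)
I: 11  (via J)
G: 15  (via J)
F: 26  (via J)
C: 30  (via F)
A: 34  (via G)
Shortest route: E–J–G–A = 34.

34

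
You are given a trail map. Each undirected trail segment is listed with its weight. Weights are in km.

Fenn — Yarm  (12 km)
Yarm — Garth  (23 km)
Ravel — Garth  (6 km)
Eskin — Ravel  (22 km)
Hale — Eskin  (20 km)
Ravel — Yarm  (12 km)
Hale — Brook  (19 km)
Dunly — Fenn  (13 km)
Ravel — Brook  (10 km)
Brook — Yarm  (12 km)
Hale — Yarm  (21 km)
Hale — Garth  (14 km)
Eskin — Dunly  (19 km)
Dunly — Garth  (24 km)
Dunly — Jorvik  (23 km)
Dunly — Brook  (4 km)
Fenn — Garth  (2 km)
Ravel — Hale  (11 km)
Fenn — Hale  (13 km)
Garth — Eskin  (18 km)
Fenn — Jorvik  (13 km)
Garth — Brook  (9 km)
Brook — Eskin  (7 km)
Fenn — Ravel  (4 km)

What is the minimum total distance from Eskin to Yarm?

Candidate routes:
Eskin–Brook–Garth–Fenn–Yarm: 7+9+2+12 = 30
Eskin–Brook–Ravel–Yarm: 7+10+12 = 29
Eskin–Brook–Yarm: 7+12 = 19
The minimum is 19 km via Eskin–Brook–Yarm.

19 km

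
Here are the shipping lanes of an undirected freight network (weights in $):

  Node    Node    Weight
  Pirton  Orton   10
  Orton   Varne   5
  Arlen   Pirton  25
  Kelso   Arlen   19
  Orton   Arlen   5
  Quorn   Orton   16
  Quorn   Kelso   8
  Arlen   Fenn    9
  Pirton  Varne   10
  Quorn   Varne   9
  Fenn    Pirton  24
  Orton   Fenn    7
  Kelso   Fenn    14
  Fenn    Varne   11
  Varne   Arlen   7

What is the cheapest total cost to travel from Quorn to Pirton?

Running Dijkstra from Quorn:
Quorn: 0
Kelso: 8  (via Quorn)
Varne: 9  (via Quorn)
Orton: 14  (via Varne)
Arlen: 16  (via Varne)
Pirton: 19  (via Varne)
Shortest route: Quorn–Varne–Pirton = $19.

$19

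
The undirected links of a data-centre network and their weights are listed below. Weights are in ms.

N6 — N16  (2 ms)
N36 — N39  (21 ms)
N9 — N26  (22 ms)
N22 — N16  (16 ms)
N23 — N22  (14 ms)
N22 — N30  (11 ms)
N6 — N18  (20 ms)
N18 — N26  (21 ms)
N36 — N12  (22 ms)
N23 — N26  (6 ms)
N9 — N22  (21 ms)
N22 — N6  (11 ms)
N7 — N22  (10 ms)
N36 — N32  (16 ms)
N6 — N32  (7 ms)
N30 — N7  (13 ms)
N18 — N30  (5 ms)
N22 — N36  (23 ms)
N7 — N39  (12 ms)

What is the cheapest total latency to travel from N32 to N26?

Running Dijkstra from N32:
N32: 0
N6: 7  (via N32)
N16: 9  (via N6)
N36: 16  (via N32)
N22: 18  (via N6)
N18: 27  (via N6)
N7: 28  (via N22)
N30: 29  (via N22)
N23: 32  (via N22)
N39: 37  (via N36)
N12: 38  (via N36)
N26: 38  (via N23)
Shortest route: N32 → N6 → N22 → N23 → N26 = 38 ms.

38 ms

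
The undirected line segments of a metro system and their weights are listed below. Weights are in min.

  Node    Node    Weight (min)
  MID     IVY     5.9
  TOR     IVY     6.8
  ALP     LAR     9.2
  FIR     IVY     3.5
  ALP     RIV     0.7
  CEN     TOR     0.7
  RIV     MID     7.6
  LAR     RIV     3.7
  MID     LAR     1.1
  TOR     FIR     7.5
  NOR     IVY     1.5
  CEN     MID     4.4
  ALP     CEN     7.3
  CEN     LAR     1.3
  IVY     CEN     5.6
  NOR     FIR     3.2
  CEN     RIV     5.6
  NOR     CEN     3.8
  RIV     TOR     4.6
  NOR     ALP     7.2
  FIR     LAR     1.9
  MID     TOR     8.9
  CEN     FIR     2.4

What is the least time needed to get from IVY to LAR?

5.4 min

Settle nodes by increasing distance from IVY:
IVY: 0
NOR: 1.5  (via IVY)
FIR: 3.5  (via IVY)
CEN: 5.3  (via NOR)
LAR: 5.4  (via FIR)
Shortest route: IVY–FIR–LAR = 5.4 min.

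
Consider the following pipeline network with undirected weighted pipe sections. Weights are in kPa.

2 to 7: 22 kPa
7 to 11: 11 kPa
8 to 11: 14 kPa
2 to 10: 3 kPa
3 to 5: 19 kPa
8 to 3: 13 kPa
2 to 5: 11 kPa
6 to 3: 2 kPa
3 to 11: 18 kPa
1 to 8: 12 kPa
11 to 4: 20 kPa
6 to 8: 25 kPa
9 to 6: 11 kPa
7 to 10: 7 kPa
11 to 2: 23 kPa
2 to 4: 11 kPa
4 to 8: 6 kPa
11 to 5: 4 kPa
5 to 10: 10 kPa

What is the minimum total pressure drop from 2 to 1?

29 kPa

Settle nodes by increasing distance from 2:
2: 0
10: 3  (via 2)
7: 10  (via 10)
4: 11  (via 2)
5: 11  (via 2)
11: 15  (via 5)
8: 17  (via 4)
1: 29  (via 8)
Shortest route: 2–4–8–1 = 29 kPa.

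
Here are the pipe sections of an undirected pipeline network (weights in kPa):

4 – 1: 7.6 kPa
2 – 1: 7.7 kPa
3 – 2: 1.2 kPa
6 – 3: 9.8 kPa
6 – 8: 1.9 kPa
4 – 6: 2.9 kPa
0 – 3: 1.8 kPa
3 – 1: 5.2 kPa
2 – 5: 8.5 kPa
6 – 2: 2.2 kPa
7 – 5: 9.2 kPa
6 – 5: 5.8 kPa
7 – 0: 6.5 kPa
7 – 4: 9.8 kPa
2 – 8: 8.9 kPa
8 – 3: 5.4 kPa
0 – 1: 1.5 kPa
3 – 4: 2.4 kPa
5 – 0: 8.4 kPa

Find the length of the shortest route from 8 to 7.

Compare a few routes:
8 → 6 → 4 → 7: 1.9+2.9+9.8 = 14.6
8 → 6 → 4 → 3 → 0 → 7: 1.9+2.9+2.4+1.8+6.5 = 15.5
8 → 3 → 0 → 7: 5.4+1.8+6.5 = 13.7
8 → 6 → 2 → 3 → 0 → 7: 1.9+2.2+1.2+1.8+6.5 = 13.6
The minimum is 13.6 kPa via 8 → 6 → 2 → 3 → 0 → 7.

13.6 kPa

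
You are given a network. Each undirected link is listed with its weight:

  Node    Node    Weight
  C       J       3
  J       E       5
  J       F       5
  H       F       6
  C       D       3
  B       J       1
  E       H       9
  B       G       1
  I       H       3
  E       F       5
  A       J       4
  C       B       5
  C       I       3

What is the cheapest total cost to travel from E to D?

11

Running Dijkstra from E:
E: 0
F: 5  (via E)
J: 5  (via E)
B: 6  (via J)
G: 7  (via B)
C: 8  (via J)
A: 9  (via J)
H: 9  (via E)
D: 11  (via C)
Shortest route: E–J–C–D = 11.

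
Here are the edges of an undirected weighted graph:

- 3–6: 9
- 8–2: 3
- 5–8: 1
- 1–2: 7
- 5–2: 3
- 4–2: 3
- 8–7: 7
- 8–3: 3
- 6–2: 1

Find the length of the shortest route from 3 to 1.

13

Settle nodes by increasing distance from 3:
3: 0
8: 3  (via 3)
5: 4  (via 8)
2: 6  (via 8)
6: 7  (via 2)
4: 9  (via 2)
7: 10  (via 8)
1: 13  (via 2)
Shortest route: 3 → 8 → 2 → 1 = 13.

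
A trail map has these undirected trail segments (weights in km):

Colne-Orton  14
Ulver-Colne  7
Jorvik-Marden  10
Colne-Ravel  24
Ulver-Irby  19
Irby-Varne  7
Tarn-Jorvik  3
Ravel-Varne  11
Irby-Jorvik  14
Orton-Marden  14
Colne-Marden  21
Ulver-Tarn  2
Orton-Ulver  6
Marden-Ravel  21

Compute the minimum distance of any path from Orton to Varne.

Enumerating some paths:
Orton - Marden - Jorvik - Irby - Varne: 14+10+14+7 = 45
Orton - Marden - Ravel - Varne: 14+21+11 = 46
Orton - Ulver - Irby - Varne: 6+19+7 = 32
Cheapest is Orton - Ulver - Irby - Varne at 32 km.

32 km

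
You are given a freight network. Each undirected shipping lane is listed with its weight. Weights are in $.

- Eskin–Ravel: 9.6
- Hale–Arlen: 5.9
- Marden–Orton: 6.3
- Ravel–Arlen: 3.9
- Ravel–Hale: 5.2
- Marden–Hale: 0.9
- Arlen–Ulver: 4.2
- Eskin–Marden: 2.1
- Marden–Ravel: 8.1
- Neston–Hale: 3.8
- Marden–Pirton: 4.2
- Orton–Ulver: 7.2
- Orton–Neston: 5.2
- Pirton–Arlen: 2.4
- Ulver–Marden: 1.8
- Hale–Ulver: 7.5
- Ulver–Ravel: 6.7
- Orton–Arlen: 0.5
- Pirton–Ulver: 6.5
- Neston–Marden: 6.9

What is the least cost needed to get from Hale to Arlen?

$5.9

Candidate routes:
Hale - Marden - Ulver - Arlen: 0.9+1.8+4.2 = 6.9
Hale - Marden - Orton - Arlen: 0.9+6.3+0.5 = 7.7
Hale - Marden - Pirton - Arlen: 0.9+4.2+2.4 = 7.5
Hale - Arlen: 5.9 = 5.9
The minimum is $5.9 via Hale - Arlen.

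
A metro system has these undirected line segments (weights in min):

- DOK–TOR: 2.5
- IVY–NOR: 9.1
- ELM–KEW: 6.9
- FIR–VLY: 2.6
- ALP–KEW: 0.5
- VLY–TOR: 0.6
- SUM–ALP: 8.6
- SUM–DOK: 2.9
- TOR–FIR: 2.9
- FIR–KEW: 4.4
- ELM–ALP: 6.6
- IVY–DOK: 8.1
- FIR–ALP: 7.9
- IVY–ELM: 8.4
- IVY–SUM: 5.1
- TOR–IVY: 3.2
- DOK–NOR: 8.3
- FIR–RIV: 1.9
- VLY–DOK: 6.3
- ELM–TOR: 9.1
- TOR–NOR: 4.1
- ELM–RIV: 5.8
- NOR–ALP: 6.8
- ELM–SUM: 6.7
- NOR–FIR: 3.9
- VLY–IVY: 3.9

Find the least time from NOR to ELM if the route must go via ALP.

13.4 min

Best NOR to ALP: NOR → ALP costing 6.8
Best ALP to ELM: ALP → ELM costing 6.6
Total via ALP: 6.8 + 6.6 = 13.4 min.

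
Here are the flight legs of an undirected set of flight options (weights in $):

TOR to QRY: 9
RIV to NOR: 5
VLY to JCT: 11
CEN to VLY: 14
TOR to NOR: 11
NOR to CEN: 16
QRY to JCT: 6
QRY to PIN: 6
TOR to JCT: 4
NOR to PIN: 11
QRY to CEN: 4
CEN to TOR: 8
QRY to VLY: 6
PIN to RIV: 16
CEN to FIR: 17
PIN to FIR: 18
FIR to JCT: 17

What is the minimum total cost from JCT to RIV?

$20

Compare a few routes:
JCT - TOR - NOR - RIV: 4+11+5 = 20
JCT - QRY - PIN - RIV: 6+6+16 = 28
The minimum is $20 via JCT - TOR - NOR - RIV.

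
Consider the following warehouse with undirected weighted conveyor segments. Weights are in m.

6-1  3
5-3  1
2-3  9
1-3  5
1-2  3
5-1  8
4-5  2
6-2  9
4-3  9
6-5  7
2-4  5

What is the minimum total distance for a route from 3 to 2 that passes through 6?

Best 3 to 6: 3 → 5 → 6 costing 8
Shortest 6→2: 6 → 1 → 2 = 6
Total via 6: 8 + 6 = 14 m.

14 m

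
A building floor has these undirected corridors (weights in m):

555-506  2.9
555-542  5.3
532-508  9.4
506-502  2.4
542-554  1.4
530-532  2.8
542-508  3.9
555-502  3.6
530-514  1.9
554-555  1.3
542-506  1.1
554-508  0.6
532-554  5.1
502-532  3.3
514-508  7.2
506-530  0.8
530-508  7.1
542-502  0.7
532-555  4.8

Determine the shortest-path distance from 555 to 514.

5.6 m

Compare a few routes:
555 → 554 → 542 → 502 → 506 → 530 → 514: 1.3+1.4+0.7+2.4+0.8+1.9 = 8.5
555 → 502 → 542 → 506 → 530 → 514: 3.6+0.7+1.1+0.8+1.9 = 8.1
555 → 554 → 542 → 506 → 530 → 514: 1.3+1.4+1.1+0.8+1.9 = 6.5
555 → 506 → 530 → 514: 2.9+0.8+1.9 = 5.6
Cheapest is 555 → 506 → 530 → 514 at 5.6 m.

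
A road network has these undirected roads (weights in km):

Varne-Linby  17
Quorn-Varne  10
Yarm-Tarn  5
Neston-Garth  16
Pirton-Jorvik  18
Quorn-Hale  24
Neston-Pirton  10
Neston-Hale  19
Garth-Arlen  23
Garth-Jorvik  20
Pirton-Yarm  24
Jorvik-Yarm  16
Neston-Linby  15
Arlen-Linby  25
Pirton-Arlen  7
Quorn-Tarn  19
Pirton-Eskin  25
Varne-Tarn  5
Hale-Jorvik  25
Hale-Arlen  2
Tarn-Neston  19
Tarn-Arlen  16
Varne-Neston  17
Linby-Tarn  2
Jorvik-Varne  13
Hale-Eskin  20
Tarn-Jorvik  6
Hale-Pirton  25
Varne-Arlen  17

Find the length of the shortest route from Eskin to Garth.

45 km

Shortest distances from Eskin:
Eskin: 0
Hale: 20  (via Eskin)
Arlen: 22  (via Hale)
Pirton: 25  (via Eskin)
Neston: 35  (via Pirton)
Tarn: 38  (via Arlen)
Varne: 39  (via Arlen)
Linby: 40  (via Tarn)
Yarm: 43  (via Tarn)
Jorvik: 43  (via Pirton)
Quorn: 44  (via Hale)
Garth: 45  (via Arlen)
Shortest route: Eskin–Hale–Arlen–Garth = 45 km.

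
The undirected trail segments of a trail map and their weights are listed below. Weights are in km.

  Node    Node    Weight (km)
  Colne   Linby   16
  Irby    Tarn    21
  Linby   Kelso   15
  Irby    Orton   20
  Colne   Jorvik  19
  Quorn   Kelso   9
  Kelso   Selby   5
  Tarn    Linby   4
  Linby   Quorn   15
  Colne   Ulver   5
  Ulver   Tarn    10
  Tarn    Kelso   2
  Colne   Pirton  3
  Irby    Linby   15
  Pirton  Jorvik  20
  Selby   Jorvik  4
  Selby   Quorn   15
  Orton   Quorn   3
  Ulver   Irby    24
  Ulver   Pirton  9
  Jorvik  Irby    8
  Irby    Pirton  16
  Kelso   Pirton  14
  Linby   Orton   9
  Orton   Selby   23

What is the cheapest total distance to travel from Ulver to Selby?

Settle nodes by increasing distance from Ulver:
Ulver: 0
Colne: 5  (via Ulver)
Pirton: 8  (via Colne)
Tarn: 10  (via Ulver)
Kelso: 12  (via Tarn)
Linby: 14  (via Tarn)
Selby: 17  (via Kelso)
Shortest route: Ulver → Tarn → Kelso → Selby = 17 km.

17 km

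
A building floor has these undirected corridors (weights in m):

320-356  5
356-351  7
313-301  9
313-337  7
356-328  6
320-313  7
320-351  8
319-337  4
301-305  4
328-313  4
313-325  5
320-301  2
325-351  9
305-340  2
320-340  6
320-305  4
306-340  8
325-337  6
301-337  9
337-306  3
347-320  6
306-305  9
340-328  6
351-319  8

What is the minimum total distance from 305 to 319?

Candidate routes:
305 - 301 - 337 - 319: 4+9+4 = 17
305 - 306 - 337 - 319: 9+3+4 = 16
Cheapest is 305 - 306 - 337 - 319 at 16 m.

16 m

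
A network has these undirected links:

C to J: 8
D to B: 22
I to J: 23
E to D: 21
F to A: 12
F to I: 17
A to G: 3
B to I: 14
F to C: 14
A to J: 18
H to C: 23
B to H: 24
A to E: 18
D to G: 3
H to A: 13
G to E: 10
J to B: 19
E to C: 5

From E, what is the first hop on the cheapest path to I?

C

Enumerating some paths:
E - C - J - B - I: 5+8+19+14 = 46
E - C - J - I: 5+8+23 = 36
E - G - A - F - I: 10+3+12+17 = 42
E - A - F - I: 18+12+17 = 47
The minimum is 36 via E - C - J - I.
So from E the first move is to C.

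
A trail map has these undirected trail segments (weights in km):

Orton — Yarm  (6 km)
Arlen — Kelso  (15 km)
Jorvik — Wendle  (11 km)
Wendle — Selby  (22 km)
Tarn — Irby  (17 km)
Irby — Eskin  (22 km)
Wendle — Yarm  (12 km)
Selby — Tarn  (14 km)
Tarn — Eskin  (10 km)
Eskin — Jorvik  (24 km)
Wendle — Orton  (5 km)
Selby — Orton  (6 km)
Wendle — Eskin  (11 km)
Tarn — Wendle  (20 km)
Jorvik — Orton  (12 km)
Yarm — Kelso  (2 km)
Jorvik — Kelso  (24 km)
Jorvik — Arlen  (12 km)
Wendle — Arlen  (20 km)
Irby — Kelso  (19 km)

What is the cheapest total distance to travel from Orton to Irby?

Compare a few routes:
Orton → Selby → Tarn → Irby: 6+14+17 = 37
Orton → Yarm → Kelso → Irby: 6+2+19 = 27
Orton → Wendle → Eskin → Irby: 5+11+22 = 38
Orton → Wendle → Yarm → Kelso → Irby: 5+12+2+19 = 38
The minimum is 27 km via Orton → Yarm → Kelso → Irby.

27 km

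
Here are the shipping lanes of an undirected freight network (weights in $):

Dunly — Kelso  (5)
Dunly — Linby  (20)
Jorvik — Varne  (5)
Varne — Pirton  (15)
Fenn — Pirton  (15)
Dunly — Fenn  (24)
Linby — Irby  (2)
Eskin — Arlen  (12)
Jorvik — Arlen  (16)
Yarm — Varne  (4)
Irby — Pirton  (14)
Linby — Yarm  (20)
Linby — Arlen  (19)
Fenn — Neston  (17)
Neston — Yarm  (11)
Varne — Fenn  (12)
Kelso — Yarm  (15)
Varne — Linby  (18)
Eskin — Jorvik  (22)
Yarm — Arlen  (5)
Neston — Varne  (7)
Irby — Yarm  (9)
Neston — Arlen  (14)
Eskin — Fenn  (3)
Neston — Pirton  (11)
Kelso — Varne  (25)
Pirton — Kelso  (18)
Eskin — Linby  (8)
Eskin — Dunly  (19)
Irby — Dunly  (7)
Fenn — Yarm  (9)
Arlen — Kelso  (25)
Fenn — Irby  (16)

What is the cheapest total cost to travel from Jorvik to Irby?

$18

Candidate routes:
Jorvik–Arlen–Yarm–Irby: 16+5+9 = 30
Jorvik–Varne–Fenn–Eskin–Linby–Irby: 5+12+3+8+2 = 30
Jorvik–Varne–Linby–Irby: 5+18+2 = 25
Jorvik–Varne–Yarm–Irby: 5+4+9 = 18
The minimum is $18 via Jorvik–Varne–Yarm–Irby.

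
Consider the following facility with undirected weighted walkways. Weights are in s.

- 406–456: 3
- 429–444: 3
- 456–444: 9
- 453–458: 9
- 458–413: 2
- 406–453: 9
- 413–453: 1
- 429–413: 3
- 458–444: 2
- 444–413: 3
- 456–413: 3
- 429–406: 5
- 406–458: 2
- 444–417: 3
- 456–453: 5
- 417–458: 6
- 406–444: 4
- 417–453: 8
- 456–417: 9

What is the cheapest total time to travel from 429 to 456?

Candidate routes:
429 - 406 - 456: 5+3 = 8
429 - 413 - 456: 3+3 = 6
The minimum is 6 s via 429 - 413 - 456.

6 s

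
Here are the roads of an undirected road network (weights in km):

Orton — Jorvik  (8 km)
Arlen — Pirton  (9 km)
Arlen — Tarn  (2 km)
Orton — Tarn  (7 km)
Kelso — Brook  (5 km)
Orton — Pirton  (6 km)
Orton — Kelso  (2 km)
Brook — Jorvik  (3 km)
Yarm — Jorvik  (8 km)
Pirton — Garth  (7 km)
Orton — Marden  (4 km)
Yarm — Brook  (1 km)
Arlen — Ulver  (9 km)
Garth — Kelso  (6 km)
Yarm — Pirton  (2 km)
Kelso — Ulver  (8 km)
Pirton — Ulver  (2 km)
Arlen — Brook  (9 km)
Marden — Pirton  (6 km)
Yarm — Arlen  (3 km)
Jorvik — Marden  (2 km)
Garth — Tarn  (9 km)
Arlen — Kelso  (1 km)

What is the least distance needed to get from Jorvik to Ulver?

8 km

Enumerating some paths:
Jorvik–Brook–Yarm–Pirton–Ulver: 3+1+2+2 = 8
Jorvik–Marden–Pirton–Ulver: 2+6+2 = 10
Cheapest is Jorvik–Brook–Yarm–Pirton–Ulver at 8 km.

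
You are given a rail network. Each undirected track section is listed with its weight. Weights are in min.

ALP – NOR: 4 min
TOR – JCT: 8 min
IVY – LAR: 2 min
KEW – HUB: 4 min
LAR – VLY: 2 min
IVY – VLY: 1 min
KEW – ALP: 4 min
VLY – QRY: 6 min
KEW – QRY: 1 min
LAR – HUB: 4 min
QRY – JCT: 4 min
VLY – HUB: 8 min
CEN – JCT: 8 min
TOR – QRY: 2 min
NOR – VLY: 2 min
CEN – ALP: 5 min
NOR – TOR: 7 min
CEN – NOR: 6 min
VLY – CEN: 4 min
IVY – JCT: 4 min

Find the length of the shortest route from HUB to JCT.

9 min

Candidate routes:
HUB → KEW → QRY → JCT: 4+1+4 = 9
HUB → LAR → IVY → JCT: 4+2+4 = 10
Cheapest is HUB → KEW → QRY → JCT at 9 min.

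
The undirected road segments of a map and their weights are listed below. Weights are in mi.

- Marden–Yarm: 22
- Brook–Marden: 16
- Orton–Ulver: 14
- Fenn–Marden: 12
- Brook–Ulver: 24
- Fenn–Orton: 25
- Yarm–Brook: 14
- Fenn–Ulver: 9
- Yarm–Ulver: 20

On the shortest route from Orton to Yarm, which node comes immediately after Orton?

Ulver

Compare a few routes:
Orton–Ulver–Yarm: 14+20 = 34
Orton–Ulver–Brook–Yarm: 14+24+14 = 52
The minimum is 34 mi via Orton–Ulver–Yarm.
So from Orton the first move is to Ulver.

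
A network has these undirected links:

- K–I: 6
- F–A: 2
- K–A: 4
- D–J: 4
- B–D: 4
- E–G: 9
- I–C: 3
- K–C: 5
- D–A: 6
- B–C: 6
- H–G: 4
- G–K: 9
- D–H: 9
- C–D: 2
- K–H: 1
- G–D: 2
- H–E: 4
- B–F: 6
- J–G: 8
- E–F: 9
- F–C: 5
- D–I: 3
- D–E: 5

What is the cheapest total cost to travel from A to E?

9

Enumerating some paths:
A–D–E: 6+5 = 11
A–K–H–E: 4+1+4 = 9
A–F–E: 2+9 = 11
The minimum is 9 via A–K–H–E.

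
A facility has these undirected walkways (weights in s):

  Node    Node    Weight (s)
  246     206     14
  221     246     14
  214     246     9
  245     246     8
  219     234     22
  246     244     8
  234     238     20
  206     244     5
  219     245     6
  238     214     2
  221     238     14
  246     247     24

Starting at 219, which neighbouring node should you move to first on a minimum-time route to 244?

Compare a few routes:
219 → 245 → 246 → 206 → 244: 6+8+14+5 = 33
219 → 245 → 246 → 244: 6+8+8 = 22
Cheapest is 219 → 245 → 246 → 244 at 22 s.
So from 219 the first move is to 245.

245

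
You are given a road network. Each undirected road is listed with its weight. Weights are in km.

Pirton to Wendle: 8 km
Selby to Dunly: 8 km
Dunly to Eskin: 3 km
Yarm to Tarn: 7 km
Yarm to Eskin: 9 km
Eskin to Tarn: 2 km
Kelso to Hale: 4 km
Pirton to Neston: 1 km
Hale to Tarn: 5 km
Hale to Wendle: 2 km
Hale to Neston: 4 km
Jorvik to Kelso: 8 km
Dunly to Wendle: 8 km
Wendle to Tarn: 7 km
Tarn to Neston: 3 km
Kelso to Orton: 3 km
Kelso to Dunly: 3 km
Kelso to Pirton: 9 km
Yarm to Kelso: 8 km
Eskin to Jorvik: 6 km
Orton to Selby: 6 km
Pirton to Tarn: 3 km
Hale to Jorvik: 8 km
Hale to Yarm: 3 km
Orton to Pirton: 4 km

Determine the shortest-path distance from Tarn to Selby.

13 km

Shortest distances from Tarn:
Tarn: 0
Eskin: 2  (via Tarn)
Neston: 3  (via Tarn)
Pirton: 3  (via Tarn)
Dunly: 5  (via Eskin)
Hale: 5  (via Tarn)
Orton: 7  (via Pirton)
Wendle: 7  (via Tarn)
Yarm: 7  (via Tarn)
Jorvik: 8  (via Eskin)
Kelso: 8  (via Dunly)
Selby: 13  (via Dunly)
Shortest route: Tarn–Eskin–Dunly–Selby = 13 km.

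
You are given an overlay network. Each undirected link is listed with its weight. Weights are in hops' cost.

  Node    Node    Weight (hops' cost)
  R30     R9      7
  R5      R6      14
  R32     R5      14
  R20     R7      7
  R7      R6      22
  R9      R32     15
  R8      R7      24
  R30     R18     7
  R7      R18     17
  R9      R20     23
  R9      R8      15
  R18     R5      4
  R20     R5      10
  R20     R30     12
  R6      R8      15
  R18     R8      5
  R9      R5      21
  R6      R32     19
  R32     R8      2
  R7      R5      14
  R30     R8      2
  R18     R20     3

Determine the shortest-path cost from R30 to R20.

Enumerating some paths:
R30 → R8 → R18 → R5 → R20: 2+5+4+10 = 21
R30 → R18 → R20: 7+3 = 10
R30 → R18 → R5 → R20: 7+4+10 = 21
R30 → R20: 12 = 12
Cheapest is R30 → R18 → R20 at 10 hops' cost.

10 hops' cost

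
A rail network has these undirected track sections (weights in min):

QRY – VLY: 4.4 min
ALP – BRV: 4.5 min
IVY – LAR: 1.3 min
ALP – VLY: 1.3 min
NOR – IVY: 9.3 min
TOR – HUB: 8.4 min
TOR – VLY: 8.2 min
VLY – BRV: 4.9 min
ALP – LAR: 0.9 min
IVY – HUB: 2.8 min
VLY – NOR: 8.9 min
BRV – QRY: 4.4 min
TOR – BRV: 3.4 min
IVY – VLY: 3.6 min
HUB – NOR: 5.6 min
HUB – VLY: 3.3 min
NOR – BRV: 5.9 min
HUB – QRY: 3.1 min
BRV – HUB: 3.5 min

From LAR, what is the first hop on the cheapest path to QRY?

ALP

Compare a few routes:
LAR → IVY → HUB → QRY: 1.3+2.8+3.1 = 7.2
LAR → ALP → VLY → HUB → QRY: 0.9+1.3+3.3+3.1 = 8.6
LAR → ALP → VLY → QRY: 0.9+1.3+4.4 = 6.6
The minimum is 6.6 min via LAR → ALP → VLY → QRY.
So from LAR the first move is to ALP.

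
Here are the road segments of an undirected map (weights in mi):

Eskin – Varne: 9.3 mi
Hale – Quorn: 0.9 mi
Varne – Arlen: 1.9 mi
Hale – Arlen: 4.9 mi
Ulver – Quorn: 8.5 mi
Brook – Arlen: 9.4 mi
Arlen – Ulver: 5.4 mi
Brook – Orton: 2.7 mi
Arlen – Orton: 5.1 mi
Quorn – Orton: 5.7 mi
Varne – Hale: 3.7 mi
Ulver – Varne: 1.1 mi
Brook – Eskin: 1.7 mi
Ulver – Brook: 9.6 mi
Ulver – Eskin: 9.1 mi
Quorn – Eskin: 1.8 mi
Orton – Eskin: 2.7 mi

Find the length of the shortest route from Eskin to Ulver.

7.5 mi

Enumerating some paths:
Eskin → Quorn → Ulver: 1.8+8.5 = 10.3
Eskin → Varne → Ulver: 9.3+1.1 = 10.4
Eskin → Quorn → Hale → Varne → Ulver: 1.8+0.9+3.7+1.1 = 7.5
Eskin → Ulver: 9.1 = 9.1
The minimum is 7.5 mi via Eskin → Quorn → Hale → Varne → Ulver.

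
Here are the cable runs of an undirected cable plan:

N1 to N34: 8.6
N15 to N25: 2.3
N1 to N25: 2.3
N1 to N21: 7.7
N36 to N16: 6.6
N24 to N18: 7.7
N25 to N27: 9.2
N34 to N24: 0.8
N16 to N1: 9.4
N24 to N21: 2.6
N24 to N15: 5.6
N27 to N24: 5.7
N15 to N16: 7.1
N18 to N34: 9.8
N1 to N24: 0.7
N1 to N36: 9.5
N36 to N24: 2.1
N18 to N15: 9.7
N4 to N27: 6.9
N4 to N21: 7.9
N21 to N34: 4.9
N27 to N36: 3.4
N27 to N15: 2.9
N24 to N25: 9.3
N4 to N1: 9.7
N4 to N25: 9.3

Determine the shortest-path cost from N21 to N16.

Compare a few routes:
N21 → N24 → N1 → N16: 2.6+0.7+9.4 = 12.7
N21 → N24 → N36 → N16: 2.6+2.1+6.6 = 11.3
The minimum is 11.3 via N21 → N24 → N36 → N16.

11.3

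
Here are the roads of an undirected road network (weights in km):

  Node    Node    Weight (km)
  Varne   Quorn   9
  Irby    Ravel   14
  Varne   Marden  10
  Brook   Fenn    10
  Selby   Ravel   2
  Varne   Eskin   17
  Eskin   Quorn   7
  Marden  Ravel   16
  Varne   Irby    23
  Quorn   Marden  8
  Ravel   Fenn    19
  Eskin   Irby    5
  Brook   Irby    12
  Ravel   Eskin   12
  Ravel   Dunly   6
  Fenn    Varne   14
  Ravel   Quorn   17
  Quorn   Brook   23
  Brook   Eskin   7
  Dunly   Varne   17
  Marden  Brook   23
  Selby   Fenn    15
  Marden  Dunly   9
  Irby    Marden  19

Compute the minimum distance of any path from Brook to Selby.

Shortest distances from Brook:
Brook: 0
Eskin: 7  (via Brook)
Fenn: 10  (via Brook)
Irby: 12  (via Brook)
Quorn: 14  (via Eskin)
Ravel: 19  (via Eskin)
Selby: 21  (via Ravel)
Shortest route: Brook–Eskin–Ravel–Selby = 21 km.

21 km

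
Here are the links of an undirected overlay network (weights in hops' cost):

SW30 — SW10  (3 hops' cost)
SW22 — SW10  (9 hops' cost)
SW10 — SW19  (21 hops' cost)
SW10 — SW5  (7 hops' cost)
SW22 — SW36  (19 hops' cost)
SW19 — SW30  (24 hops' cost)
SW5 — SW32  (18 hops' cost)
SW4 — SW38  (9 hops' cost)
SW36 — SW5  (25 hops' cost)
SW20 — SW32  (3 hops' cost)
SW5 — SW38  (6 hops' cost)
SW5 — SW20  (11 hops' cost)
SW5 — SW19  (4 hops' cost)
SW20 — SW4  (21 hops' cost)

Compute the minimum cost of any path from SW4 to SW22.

Shortest distances from SW4:
SW4: 0
SW38: 9  (via SW4)
SW5: 15  (via SW38)
SW19: 19  (via SW5)
SW20: 21  (via SW4)
SW10: 22  (via SW5)
SW32: 24  (via SW20)
SW30: 25  (via SW10)
SW22: 31  (via SW10)
Shortest route: SW4 → SW38 → SW5 → SW10 → SW22 = 31 hops' cost.

31 hops' cost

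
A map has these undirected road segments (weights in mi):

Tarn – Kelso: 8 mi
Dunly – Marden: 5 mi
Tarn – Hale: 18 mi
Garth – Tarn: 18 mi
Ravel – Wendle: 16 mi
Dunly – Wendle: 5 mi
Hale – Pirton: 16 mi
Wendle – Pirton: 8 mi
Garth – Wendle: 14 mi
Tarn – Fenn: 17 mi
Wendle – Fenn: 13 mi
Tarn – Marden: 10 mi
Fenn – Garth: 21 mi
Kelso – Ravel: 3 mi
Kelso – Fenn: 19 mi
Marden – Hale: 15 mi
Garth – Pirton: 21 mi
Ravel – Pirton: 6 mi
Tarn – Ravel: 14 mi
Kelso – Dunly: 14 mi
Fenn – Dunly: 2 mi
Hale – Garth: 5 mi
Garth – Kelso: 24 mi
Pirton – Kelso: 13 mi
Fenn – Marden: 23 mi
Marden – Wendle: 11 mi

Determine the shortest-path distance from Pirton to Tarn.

Shortest distances from Pirton:
Pirton: 0
Ravel: 6  (via Pirton)
Wendle: 8  (via Pirton)
Kelso: 9  (via Ravel)
Dunly: 13  (via Wendle)
Fenn: 15  (via Dunly)
Hale: 16  (via Pirton)
Tarn: 17  (via Kelso)
Shortest route: Pirton–Ravel–Kelso–Tarn = 17 mi.

17 mi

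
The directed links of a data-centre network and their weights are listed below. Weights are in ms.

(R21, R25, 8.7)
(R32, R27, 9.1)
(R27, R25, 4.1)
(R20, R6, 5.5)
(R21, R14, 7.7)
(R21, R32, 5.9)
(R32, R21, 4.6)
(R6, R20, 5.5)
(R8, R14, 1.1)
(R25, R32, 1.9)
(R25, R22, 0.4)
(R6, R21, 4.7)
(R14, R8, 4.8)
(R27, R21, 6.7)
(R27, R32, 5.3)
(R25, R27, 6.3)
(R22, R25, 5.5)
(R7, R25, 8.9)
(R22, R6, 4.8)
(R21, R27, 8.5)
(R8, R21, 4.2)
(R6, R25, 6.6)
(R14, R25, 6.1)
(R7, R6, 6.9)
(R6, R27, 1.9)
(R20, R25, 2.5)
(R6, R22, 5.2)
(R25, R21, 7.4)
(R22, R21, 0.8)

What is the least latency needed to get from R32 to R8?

17.1 ms

Shortest distances from R32:
R32: 0
R21: 4.6  (via R32)
R27: 9.1  (via R32)
R14: 12.3  (via R21)
R25: 13.2  (via R27)
R22: 13.6  (via R25)
R8: 17.1  (via R14)
Shortest route: R32–R21–R14–R8 = 17.1 ms.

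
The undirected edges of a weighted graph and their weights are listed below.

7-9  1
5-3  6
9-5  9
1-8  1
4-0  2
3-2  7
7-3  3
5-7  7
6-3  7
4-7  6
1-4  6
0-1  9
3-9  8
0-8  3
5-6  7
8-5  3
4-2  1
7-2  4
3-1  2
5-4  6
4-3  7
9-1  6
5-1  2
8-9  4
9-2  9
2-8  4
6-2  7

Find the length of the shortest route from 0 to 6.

10

Shortest distances from 0:
0: 0
4: 2  (via 0)
2: 3  (via 4)
8: 3  (via 0)
1: 4  (via 8)
3: 6  (via 1)
5: 6  (via 8)
7: 7  (via 2)
9: 7  (via 8)
6: 10  (via 2)
Shortest route: 0 → 4 → 2 → 6 = 10.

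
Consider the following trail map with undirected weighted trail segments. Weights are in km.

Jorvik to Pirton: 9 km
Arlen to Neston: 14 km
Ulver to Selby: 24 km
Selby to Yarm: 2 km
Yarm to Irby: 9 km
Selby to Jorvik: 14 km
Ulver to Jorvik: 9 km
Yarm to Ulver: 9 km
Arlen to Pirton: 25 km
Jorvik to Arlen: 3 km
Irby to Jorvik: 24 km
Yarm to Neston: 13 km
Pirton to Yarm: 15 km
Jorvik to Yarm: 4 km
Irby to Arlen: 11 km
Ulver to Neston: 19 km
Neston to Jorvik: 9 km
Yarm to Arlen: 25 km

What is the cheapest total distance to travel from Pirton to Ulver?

Candidate routes:
Pirton → Yarm → Jorvik → Ulver: 15+4+9 = 28
Pirton → Yarm → Ulver: 15+9 = 24
Pirton → Jorvik → Yarm → Ulver: 9+4+9 = 22
Pirton → Jorvik → Ulver: 9+9 = 18
The minimum is 18 km via Pirton → Jorvik → Ulver.

18 km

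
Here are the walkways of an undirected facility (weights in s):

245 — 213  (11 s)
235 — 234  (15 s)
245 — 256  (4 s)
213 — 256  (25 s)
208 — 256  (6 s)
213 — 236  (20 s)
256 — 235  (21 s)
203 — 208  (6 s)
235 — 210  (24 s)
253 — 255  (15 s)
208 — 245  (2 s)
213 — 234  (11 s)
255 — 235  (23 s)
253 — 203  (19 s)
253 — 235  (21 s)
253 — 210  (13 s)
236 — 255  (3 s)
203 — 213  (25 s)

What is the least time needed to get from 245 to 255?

Shortest distances from 245:
245: 0
208: 2  (via 245)
256: 4  (via 245)
203: 8  (via 208)
213: 11  (via 245)
234: 22  (via 213)
235: 25  (via 256)
253: 27  (via 203)
236: 31  (via 213)
255: 34  (via 236)
Shortest route: 245 → 213 → 236 → 255 = 34 s.

34 s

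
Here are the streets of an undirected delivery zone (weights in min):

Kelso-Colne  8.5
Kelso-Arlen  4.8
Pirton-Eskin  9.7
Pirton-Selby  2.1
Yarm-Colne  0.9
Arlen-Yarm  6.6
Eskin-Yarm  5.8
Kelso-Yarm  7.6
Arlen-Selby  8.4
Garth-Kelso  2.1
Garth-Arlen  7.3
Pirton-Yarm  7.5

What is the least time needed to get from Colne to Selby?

10.5 min

Running Dijkstra from Colne:
Colne: 0
Yarm: 0.9  (via Colne)
Eskin: 6.7  (via Yarm)
Arlen: 7.5  (via Yarm)
Pirton: 8.4  (via Yarm)
Kelso: 8.5  (via Colne)
Selby: 10.5  (via Pirton)
Shortest route: Colne–Yarm–Pirton–Selby = 10.5 min.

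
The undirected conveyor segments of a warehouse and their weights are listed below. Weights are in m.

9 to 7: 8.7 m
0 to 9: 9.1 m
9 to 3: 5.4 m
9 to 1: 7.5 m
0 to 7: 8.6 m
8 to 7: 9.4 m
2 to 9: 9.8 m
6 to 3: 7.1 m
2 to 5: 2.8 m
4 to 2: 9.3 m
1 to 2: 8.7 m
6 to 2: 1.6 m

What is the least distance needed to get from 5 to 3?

11.5 m

Candidate routes:
5 - 2 - 1 - 9 - 3: 2.8+8.7+7.5+5.4 = 24.4
5 - 2 - 6 - 3: 2.8+1.6+7.1 = 11.5
5 - 2 - 9 - 3: 2.8+9.8+5.4 = 18
Cheapest is 5 - 2 - 6 - 3 at 11.5 m.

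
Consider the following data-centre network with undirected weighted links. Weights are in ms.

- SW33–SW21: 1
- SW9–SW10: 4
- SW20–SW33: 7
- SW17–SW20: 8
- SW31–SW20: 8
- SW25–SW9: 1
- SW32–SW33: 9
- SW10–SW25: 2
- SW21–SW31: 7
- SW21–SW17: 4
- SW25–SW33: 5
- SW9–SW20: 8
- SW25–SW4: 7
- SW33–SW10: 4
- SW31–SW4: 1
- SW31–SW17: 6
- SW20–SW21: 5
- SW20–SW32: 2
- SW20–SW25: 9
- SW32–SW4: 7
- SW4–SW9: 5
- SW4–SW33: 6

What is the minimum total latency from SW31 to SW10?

Settle nodes by increasing distance from SW31:
SW31: 0
SW4: 1  (via SW31)
SW17: 6  (via SW31)
SW9: 6  (via SW4)
SW25: 7  (via SW9)
SW21: 7  (via SW31)
SW33: 7  (via SW4)
SW32: 8  (via SW4)
SW20: 8  (via SW31)
SW10: 9  (via SW25)
Shortest route: SW31 → SW4 → SW9 → SW25 → SW10 = 9 ms.

9 ms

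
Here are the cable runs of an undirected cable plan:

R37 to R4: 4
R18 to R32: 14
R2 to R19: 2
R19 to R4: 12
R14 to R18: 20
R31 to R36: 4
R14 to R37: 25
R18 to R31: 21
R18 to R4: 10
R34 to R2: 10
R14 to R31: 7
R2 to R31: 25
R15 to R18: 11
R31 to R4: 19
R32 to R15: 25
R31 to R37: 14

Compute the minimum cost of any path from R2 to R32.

Compare a few routes:
R2 - R19 - R4 - R18 - R15 - R32: 2+12+10+11+25 = 60
R2 - R31 - R18 - R32: 25+21+14 = 60
R2 - R19 - R4 - R18 - R32: 2+12+10+14 = 38
Cheapest is R2 - R19 - R4 - R18 - R32 at 38.

38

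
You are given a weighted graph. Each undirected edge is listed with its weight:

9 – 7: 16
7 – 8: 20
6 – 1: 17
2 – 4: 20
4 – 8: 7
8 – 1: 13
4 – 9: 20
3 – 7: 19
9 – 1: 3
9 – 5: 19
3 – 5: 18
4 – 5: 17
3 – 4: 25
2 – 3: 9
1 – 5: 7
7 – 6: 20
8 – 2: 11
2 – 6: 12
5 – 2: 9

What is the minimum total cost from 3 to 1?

25

Candidate routes:
3–5–1: 18+7 = 25
3–2–8–1: 9+11+13 = 33
The minimum is 25 via 3–5–1.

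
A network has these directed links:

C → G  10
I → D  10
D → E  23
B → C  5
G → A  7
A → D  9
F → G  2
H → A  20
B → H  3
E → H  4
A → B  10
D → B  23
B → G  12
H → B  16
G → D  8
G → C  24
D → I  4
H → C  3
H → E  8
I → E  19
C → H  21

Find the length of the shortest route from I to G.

36

Settle nodes by increasing distance from I:
I: 0
D: 10  (via I)
E: 19  (via I)
H: 23  (via E)
C: 26  (via H)
B: 33  (via D)
G: 36  (via C)
Shortest route: I–E–H–C–G = 36.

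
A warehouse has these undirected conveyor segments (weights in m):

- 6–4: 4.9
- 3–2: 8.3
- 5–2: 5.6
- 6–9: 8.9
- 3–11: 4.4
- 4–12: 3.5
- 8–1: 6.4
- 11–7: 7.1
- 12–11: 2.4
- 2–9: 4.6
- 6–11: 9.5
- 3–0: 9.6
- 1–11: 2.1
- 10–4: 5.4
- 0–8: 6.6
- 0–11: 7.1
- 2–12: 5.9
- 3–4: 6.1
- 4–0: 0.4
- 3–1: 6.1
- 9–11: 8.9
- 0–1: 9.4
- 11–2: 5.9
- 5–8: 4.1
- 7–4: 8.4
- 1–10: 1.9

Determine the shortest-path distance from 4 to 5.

11.1 m

Candidate routes:
4 → 12 → 2 → 5: 3.5+5.9+5.6 = 15
4 → 0 → 8 → 5: 0.4+6.6+4.1 = 11.1
4 → 12 → 11 → 2 → 5: 3.5+2.4+5.9+5.6 = 17.4
The minimum is 11.1 m via 4 → 0 → 8 → 5.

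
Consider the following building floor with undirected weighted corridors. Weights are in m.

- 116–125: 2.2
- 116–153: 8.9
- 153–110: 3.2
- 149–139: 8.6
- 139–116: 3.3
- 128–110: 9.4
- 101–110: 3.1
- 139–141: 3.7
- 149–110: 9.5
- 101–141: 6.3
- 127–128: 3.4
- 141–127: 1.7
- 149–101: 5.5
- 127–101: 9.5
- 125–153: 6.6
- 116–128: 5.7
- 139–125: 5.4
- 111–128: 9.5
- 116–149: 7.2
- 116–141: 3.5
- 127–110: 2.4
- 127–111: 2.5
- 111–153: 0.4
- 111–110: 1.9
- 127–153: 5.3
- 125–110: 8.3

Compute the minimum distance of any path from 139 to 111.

Shortest distances from 139:
139: 0
116: 3.3  (via 139)
141: 3.7  (via 139)
127: 5.4  (via 141)
125: 5.4  (via 139)
110: 7.8  (via 127)
111: 7.9  (via 127)
Shortest route: 139 → 141 → 127 → 111 = 7.9 m.

7.9 m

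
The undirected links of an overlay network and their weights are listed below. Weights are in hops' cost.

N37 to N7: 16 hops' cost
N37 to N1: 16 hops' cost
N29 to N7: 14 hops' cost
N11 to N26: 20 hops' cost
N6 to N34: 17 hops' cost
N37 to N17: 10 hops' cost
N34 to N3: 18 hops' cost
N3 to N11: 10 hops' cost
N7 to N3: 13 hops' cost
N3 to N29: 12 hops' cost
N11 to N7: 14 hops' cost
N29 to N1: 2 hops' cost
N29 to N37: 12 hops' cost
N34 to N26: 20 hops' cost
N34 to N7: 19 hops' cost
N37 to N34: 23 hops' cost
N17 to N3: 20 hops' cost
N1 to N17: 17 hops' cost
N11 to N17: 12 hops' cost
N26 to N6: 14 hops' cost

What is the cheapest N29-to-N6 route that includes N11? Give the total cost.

Shortest N29→N11: N29 → N3 → N11 = 22
Best N11 to N6: N11 → N26 → N6 costing 34
Total via N11: 22 + 34 = 56 hops' cost.

56 hops' cost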